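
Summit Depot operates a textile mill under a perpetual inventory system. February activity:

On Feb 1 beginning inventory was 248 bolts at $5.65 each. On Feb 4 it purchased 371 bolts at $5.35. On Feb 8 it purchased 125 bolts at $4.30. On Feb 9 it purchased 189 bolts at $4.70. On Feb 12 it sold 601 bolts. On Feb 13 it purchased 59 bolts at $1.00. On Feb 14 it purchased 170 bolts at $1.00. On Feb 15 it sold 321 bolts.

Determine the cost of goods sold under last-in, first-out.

COGS = $3,684.85

Feb 12, 601 sold [LIFO — newest first]: 189 @ $4.70 + 125 @ $4.30 + 287 @ $5.35 = $2,961.25
Feb 15, 321 sold [LIFO — newest first]: 170 @ $1.00 + 59 @ $1.00 + 84 @ $5.35 + 8 @ $5.65 = $723.60
Total COGS = $2,961.25 + $723.60 = $3,684.85
Ending inventory: 240 @ $5.65 = $1,356.00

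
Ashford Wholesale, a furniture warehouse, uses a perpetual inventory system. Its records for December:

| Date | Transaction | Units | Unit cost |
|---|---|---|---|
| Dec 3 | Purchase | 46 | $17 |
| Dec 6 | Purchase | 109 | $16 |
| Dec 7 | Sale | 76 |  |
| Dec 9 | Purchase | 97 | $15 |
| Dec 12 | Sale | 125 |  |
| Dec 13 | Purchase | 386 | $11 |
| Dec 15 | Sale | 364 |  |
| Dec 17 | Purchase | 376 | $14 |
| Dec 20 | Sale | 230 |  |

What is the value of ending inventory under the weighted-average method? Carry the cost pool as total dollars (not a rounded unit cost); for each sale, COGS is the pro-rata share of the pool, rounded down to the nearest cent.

Ending inventory = $2,978.23

After Dec 3: 46 on hand, pool $782.00 (≈ $17.0000 each)
After Dec 6: 155 on hand, pool $2,526.00 (≈ $16.2968 each)
Dec 7, sell 76: 76/155 × $2,526.00 → $1,238.55
After Dec 9: 176 on hand, pool $2,742.45 (≈ $15.5821 each)
Dec 12, sell 125: 125/176 × $2,742.45 → $1,947.76
After Dec 13: 437 on hand, pool $5,040.69 (≈ $11.5348 each)
Dec 15, sell 364: 364/437 × $5,040.69 → $4,198.65
After Dec 17: 449 on hand, pool $6,106.04 (≈ $13.5992 each)
Dec 20, sell 230: 230/449 × $6,106.04 → $3,127.81
Total COGS = $1,238.55 + $1,947.76 + $4,198.65 + $3,127.81 = $10,512.77
Ending inventory (cost pool remaining) = $2,978.23
Check: goods available $13,491.00 = COGS $10,512.77 + ending $2,978.23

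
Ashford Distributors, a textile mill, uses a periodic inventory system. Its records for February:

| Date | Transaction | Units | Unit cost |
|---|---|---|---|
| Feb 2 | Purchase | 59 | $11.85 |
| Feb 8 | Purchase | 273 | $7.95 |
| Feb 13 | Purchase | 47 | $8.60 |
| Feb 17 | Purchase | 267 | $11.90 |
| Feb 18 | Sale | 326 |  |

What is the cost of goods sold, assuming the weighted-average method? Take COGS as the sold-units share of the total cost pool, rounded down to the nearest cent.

Feb 18, sell 326: 326/646 × $6,451.00 → $3,255.45
Ending inventory (cost pool remaining) = $3,195.55

COGS = $3,255.45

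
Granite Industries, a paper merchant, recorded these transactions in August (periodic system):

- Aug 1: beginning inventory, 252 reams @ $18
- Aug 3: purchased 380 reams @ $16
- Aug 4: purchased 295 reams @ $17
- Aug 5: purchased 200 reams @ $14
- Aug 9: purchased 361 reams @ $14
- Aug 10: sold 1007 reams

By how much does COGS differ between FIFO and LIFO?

FIFO COGS: 252 @ $18 + 380 @ $16 + 295 @ $17 + 80 @ $14 = $16,751
LIFO COGS: 361 @ $14 + 200 @ $14 + 295 @ $17 + 151 @ $16 = $15,285
Difference = |$16,751 − $15,285| = $1,466

$1,466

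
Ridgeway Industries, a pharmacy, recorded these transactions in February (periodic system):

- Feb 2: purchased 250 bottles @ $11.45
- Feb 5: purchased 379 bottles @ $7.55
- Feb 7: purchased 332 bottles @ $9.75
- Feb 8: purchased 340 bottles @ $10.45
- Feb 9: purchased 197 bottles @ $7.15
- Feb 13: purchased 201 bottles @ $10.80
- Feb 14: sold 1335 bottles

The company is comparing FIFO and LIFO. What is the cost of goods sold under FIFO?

FIFO COGS: 250 @ $11.45 + 379 @ $7.55 + 332 @ $9.75 + 340 @ $10.45 + 34 @ $7.15 = $12,757.05
LIFO COGS: 201 @ $10.80 + 197 @ $7.15 + 340 @ $10.45 + 332 @ $9.75 + 265 @ $7.55 = $12,370.10

COGS = $12,757.05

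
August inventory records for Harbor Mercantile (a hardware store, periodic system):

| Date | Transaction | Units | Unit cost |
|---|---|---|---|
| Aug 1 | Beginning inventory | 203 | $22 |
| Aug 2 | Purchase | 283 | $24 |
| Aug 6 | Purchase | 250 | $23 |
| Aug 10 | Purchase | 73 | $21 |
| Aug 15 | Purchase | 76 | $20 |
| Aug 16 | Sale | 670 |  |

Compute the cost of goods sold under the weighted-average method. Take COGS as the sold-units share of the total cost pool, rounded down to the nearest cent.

Aug 16, sell 670: 670/885 × $20,061.00 → $15,187.42
Ending inventory (cost pool remaining) = $4,873.58
Check: goods available $20,061.00 = COGS $15,187.42 + ending $4,873.58

COGS = $15,187.42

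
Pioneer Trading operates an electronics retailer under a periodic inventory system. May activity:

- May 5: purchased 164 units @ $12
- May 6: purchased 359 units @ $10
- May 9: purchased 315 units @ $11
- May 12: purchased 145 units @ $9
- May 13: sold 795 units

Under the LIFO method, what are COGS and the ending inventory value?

COGS = $8,120; ending inventory = $2,208

May 13, 795 sold [LIFO — newest first]: 145 @ $9 + 315 @ $11 + 335 @ $10 = $8,120
Ending inventory: 164 @ $12 + 24 @ $10 = $2,208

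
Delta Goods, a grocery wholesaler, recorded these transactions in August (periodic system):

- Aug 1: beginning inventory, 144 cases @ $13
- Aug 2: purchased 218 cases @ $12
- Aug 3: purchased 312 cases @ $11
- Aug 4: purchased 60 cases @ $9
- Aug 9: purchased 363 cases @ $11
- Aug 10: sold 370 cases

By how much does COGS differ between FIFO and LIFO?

FIFO COGS: 144 @ $13 + 218 @ $12 + 8 @ $11 = $4,576
LIFO COGS: 363 @ $11 + 7 @ $9 = $4,056
Difference = |$4,576 − $4,056| = $520

$520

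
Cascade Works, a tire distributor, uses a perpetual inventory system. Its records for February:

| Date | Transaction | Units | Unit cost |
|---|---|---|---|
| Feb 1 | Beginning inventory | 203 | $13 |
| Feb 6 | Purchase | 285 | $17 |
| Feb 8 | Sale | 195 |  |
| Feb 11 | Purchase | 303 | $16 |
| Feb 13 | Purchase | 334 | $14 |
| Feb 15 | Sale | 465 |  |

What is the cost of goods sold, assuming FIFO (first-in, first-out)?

COGS = $10,236

Feb 8, 195 sold [FIFO — oldest first]: 195 @ $13 = $2,535
Feb 15, 465 sold [FIFO — oldest first]: 8 @ $13 + 285 @ $17 + 172 @ $16 = $7,701
Total COGS = $2,535 + $7,701 = $10,236
Ending inventory: 131 @ $16 + 334 @ $14 = $6,772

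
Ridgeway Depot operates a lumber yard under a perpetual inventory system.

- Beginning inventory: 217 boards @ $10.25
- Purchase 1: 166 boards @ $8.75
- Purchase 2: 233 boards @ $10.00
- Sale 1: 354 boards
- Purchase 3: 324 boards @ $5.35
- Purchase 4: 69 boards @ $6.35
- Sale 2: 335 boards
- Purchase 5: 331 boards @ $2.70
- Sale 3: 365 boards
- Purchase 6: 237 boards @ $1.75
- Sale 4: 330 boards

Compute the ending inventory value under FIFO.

Ending inventory = $337.75

Sale 1 (354) [FIFO — oldest first]: 217 @ $10.25 + 137 @ $8.75 = $3,423.00
Sale 2 (335) [FIFO — oldest first]: 29 @ $8.75 + 233 @ $10.00 + 73 @ $5.35 = $2,974.30
Sale 3 (365) [FIFO — oldest first]: 251 @ $5.35 + 69 @ $6.35 + 45 @ $2.70 = $1,902.50
Sale 4 (330) [FIFO — oldest first]: 286 @ $2.70 + 44 @ $1.75 = $849.20
Total COGS = $3,423.00 + $2,974.30 + $1,902.50 + $849.20 = $9,149.00
Ending inventory: 193 @ $1.75 = $337.75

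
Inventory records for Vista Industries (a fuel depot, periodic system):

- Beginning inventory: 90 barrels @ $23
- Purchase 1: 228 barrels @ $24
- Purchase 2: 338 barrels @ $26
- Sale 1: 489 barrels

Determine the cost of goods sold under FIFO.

Sale 1 (489) [FIFO — oldest first]: 90 @ $23 + 228 @ $24 + 171 @ $26 = $11,988
Ending inventory: 167 @ $26 = $4,342

COGS = $11,988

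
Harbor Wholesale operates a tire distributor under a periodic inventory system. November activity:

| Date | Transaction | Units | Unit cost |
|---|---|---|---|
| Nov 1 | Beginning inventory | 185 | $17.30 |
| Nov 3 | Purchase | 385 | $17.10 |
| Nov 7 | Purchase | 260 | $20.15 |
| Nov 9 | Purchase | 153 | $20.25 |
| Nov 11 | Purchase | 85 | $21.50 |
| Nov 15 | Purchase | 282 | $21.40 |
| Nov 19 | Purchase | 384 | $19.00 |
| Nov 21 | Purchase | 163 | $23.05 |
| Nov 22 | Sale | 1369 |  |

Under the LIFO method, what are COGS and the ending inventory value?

Nov 22, 1369 sold [LIFO — newest first]: 163 @ $23.05 + 384 @ $19.00 + 282 @ $21.40 + 85 @ $21.50 + 153 @ $20.25 + 260 @ $20.15 + 42 @ $17.10 = $27,970.90
Ending inventory: 185 @ $17.30 + 343 @ $17.10 = $9,065.80

COGS = $27,970.90; ending inventory = $9,065.80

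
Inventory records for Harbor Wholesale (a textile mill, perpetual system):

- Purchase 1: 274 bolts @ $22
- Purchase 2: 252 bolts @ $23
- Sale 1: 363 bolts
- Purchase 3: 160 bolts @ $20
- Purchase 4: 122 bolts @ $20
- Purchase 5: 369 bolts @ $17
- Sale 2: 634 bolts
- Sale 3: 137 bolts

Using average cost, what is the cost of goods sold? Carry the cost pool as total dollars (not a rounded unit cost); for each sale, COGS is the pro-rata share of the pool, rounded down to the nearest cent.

COGS = $22,914.13

After Purchase 1: 274 on hand, pool $6,028.00 (≈ $22.0000 each)
After Purchase 2: 526 on hand, pool $11,824.00 (≈ $22.4791 each)
Sale 1, sell 363: 363/526 × $11,824.00 → $8,159.90
After Purchase 3: 323 on hand, pool $6,864.10 (≈ $21.2511 each)
After Purchase 4: 445 on hand, pool $9,304.10 (≈ $20.9081 each)
After Purchase 5: 814 on hand, pool $15,577.10 (≈ $19.1365 each)
Sale 2, sell 634: 634/814 × $15,577.10 → $12,132.53
Sale 3, sell 137: 137/180 × $3,444.57 → $2,621.70
Total COGS = $8,159.90 + $12,132.53 + $2,621.70 = $22,914.13
Ending inventory (cost pool remaining) = $822.87
Check: goods available $23,737.00 = COGS $22,914.13 + ending $822.87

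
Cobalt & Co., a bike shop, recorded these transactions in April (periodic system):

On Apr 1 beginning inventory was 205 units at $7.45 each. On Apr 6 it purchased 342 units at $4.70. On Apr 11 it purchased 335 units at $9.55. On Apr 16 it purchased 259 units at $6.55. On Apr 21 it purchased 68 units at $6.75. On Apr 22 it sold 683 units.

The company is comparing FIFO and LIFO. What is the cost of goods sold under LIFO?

COGS = $5,453.40

FIFO COGS: 205 @ $7.45 + 342 @ $4.70 + 136 @ $9.55 = $4,433.45
LIFO COGS: 68 @ $6.75 + 259 @ $6.55 + 335 @ $9.55 + 21 @ $4.70 = $5,453.40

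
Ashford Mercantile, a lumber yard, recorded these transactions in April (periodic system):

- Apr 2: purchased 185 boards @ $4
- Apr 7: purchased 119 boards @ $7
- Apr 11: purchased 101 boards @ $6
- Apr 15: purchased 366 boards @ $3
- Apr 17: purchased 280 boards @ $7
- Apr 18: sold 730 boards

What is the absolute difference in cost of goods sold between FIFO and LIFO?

$408

FIFO COGS: 185 @ $4 + 119 @ $7 + 101 @ $6 + 325 @ $3 = $3,154
LIFO COGS: 280 @ $7 + 366 @ $3 + 84 @ $6 = $3,562
Difference = |$3,154 − $3,562| = $408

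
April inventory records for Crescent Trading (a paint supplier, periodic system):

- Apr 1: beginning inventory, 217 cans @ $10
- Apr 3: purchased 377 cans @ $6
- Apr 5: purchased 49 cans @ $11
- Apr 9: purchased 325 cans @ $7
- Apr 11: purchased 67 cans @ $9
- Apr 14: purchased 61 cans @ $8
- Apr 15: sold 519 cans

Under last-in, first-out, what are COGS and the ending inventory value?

Apr 15, 519 sold [LIFO — newest first]: 61 @ $8 + 67 @ $9 + 325 @ $7 + 49 @ $11 + 17 @ $6 = $4,007
Ending inventory: 217 @ $10 + 360 @ $6 = $4,330

COGS = $4,007; ending inventory = $4,330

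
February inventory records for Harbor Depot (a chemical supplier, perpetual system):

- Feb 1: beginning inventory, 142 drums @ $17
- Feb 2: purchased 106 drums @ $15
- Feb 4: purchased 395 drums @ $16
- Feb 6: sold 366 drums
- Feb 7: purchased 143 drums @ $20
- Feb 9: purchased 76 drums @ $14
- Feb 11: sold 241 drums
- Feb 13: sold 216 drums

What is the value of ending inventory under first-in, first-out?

Ending inventory = $546

Feb 6, 366 sold [FIFO — oldest first]: 142 @ $17 + 106 @ $15 + 118 @ $16 = $5,892
Feb 11, 241 sold [FIFO — oldest first]: 241 @ $16 = $3,856
Feb 13, 216 sold [FIFO — oldest first]: 36 @ $16 + 143 @ $20 + 37 @ $14 = $3,954
Total COGS = $5,892 + $3,856 + $3,954 = $13,702
Ending inventory: 39 @ $14 = $546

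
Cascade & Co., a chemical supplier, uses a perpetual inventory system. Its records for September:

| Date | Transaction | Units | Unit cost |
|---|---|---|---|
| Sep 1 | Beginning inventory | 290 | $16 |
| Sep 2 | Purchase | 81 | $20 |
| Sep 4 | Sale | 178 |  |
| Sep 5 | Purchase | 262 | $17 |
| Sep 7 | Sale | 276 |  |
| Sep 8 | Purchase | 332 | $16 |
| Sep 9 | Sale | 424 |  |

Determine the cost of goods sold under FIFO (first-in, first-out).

Sep 4, 178 sold [FIFO — oldest first]: 178 @ $16 = $2,848
Sep 7, 276 sold [FIFO — oldest first]: 112 @ $16 + 81 @ $20 + 83 @ $17 = $4,823
Sep 9, 424 sold [FIFO — oldest first]: 179 @ $17 + 245 @ $16 = $6,963
Total COGS = $2,848 + $4,823 + $6,963 = $14,634
Ending inventory: 87 @ $16 = $1,392
Check: goods available $16,026 = COGS $14,634 + ending $1,392

COGS = $14,634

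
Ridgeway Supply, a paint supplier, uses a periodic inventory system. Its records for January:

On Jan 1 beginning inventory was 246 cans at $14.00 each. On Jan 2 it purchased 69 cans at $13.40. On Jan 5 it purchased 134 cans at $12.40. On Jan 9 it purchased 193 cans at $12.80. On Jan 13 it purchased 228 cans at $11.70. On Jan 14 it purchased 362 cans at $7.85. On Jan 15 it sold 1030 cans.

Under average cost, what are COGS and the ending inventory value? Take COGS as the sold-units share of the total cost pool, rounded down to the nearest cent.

COGS = $11,712.82; ending inventory = $2,297.08

Jan 15, sell 1030: 1030/1232 × $14,009.90 → $11,712.82
Ending inventory (cost pool remaining) = $2,297.08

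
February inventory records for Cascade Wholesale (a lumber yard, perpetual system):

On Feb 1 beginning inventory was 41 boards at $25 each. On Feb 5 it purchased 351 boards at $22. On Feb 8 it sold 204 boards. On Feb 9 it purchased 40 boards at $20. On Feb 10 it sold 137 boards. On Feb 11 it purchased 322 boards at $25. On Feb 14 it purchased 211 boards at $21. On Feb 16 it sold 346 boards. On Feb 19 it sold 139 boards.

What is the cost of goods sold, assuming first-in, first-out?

Feb 8, 204 sold [FIFO — oldest first]: 41 @ $25 + 163 @ $22 = $4,611
Feb 10, 137 sold [FIFO — oldest first]: 137 @ $22 = $3,014
Feb 16, 346 sold [FIFO — oldest first]: 51 @ $22 + 40 @ $20 + 255 @ $25 = $8,297
Feb 19, 139 sold [FIFO — oldest first]: 67 @ $25 + 72 @ $21 = $3,187
Total COGS = $4,611 + $3,014 + $8,297 + $3,187 = $19,109
Ending inventory: 139 @ $21 = $2,919
Check: goods available $22,028 = COGS $19,109 + ending $2,919

COGS = $19,109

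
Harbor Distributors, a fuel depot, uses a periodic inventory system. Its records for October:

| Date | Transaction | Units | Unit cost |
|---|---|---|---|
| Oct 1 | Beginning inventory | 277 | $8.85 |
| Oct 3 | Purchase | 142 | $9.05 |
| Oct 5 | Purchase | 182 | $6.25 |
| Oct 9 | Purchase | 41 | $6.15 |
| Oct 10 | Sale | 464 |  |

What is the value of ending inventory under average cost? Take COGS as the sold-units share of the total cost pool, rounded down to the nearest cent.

Ending inventory = $1,421.29

Oct 10, sell 464: 464/642 × $5,126.20 → $3,704.91
Ending inventory (cost pool remaining) = $1,421.29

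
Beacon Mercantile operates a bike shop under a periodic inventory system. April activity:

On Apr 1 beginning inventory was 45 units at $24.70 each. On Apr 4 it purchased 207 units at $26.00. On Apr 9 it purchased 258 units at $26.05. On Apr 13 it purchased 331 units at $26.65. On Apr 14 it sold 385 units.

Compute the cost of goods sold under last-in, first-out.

COGS = $10,227.85

Apr 14, 385 sold [LIFO — newest first]: 331 @ $26.65 + 54 @ $26.05 = $10,227.85
Ending inventory: 45 @ $24.70 + 207 @ $26.00 + 204 @ $26.05 = $11,807.70
Check: goods available $22,035.55 = COGS $10,227.85 + ending $11,807.70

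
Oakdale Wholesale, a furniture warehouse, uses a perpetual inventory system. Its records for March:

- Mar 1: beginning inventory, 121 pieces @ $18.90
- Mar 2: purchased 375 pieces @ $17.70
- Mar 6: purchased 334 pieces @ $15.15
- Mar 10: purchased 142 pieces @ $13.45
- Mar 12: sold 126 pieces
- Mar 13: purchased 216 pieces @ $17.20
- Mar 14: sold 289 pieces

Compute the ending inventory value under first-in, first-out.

Mar 12, 126 sold [FIFO — oldest first]: 121 @ $18.90 + 5 @ $17.70 = $2,375.40
Mar 14, 289 sold [FIFO — oldest first]: 289 @ $17.70 = $5,115.30
Total COGS = $2,375.40 + $5,115.30 = $7,490.70
Ending inventory: 81 @ $17.70 + 334 @ $15.15 + 142 @ $13.45 + 216 @ $17.20 = $12,118.90

Ending inventory = $12,118.90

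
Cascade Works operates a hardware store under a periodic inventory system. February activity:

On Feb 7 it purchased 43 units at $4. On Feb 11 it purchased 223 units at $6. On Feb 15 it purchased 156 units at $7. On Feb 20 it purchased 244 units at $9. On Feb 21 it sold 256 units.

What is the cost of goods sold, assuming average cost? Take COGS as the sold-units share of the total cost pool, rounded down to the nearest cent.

Feb 21, sell 256: 256/666 × $4,798.00 → $1,844.27
Ending inventory (cost pool remaining) = $2,953.73
Check: goods available $4,798.00 = COGS $1,844.27 + ending $2,953.73

COGS = $1,844.27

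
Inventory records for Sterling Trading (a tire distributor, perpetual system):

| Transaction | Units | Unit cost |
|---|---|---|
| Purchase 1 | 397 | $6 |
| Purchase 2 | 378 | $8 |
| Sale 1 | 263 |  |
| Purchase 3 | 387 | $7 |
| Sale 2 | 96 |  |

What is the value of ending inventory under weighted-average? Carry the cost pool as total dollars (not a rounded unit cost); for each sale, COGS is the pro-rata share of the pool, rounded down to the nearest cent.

After Purchase 1: 397 on hand, pool $2,382.00 (≈ $6.0000 each)
After Purchase 2: 775 on hand, pool $5,406.00 (≈ $6.9755 each)
Sale 1, sell 263: 263/775 × $5,406.00 → $1,834.55
After Purchase 3: 899 on hand, pool $6,280.45 (≈ $6.9860 each)
Sale 2, sell 96: 96/899 × $6,280.45 → $670.65
Total COGS = $1,834.55 + $670.65 = $2,505.20
Ending inventory (cost pool remaining) = $5,609.80

Ending inventory = $5,609.80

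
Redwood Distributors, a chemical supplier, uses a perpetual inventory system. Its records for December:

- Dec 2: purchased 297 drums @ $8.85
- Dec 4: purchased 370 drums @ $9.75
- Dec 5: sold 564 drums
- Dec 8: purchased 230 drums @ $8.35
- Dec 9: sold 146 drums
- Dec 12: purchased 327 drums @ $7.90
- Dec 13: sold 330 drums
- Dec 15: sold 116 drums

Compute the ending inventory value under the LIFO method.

Ending inventory = $601.80

Dec 5, 564 sold [LIFO — newest first]: 370 @ $9.75 + 194 @ $8.85 = $5,324.40
Dec 9, 146 sold [LIFO — newest first]: 146 @ $8.35 = $1,219.10
Dec 13, 330 sold [LIFO — newest first]: 327 @ $7.90 + 3 @ $8.35 = $2,608.35
Dec 15, 116 sold [LIFO — newest first]: 81 @ $8.35 + 35 @ $8.85 = $986.10
Total COGS = $5,324.40 + $1,219.10 + $2,608.35 + $986.10 = $10,137.95
Ending inventory: 68 @ $8.85 = $601.80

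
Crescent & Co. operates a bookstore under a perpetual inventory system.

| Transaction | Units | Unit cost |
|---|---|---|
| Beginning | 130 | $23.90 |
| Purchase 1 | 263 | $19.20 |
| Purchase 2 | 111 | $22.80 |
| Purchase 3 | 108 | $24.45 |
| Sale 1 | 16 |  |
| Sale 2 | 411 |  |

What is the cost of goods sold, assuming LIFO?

COGS = $9,165.00

Sale 1 (16) [LIFO — newest first]: 16 @ $24.45 = $391.20
Sale 2 (411) [LIFO — newest first]: 92 @ $24.45 + 111 @ $22.80 + 208 @ $19.20 = $8,773.80
Total COGS = $391.20 + $8,773.80 = $9,165.00
Ending inventory: 130 @ $23.90 + 55 @ $19.20 = $4,163.00
Check: goods available $13,328.00 = COGS $9,165.00 + ending $4,163.00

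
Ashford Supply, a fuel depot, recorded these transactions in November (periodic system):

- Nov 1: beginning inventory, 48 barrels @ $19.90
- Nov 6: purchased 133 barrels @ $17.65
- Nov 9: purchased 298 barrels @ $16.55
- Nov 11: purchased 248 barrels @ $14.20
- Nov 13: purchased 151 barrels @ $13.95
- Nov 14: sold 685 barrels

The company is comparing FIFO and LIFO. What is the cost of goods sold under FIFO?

COGS = $11,159.75

FIFO COGS: 48 @ $19.90 + 133 @ $17.65 + 298 @ $16.55 + 206 @ $14.20 = $11,159.75
LIFO COGS: 151 @ $13.95 + 248 @ $14.20 + 286 @ $16.55 = $10,361.35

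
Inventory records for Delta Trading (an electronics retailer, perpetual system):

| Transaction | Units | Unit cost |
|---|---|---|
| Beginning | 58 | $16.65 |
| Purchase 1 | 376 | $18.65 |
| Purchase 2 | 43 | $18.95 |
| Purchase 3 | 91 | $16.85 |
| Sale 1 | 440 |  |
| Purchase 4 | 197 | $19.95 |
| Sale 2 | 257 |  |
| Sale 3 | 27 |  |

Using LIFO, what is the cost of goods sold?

Sale 1 (440) [LIFO — newest first]: 91 @ $16.85 + 43 @ $18.95 + 306 @ $18.65 = $8,055.10
Sale 2 (257) [LIFO — newest first]: 197 @ $19.95 + 60 @ $18.65 = $5,049.15
Sale 3 (27) [LIFO — newest first]: 10 @ $18.65 + 17 @ $16.65 = $469.55
Total COGS = $8,055.10 + $5,049.15 + $469.55 = $13,573.80
Ending inventory: 41 @ $16.65 = $682.65

COGS = $13,573.80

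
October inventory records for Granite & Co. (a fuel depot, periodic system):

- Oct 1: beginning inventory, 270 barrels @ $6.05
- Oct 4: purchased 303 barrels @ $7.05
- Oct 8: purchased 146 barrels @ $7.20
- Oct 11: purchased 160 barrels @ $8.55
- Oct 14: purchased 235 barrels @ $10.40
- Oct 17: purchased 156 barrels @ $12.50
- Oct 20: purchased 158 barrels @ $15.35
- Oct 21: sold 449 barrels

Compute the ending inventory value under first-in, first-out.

Oct 21, 449 sold [FIFO — oldest first]: 270 @ $6.05 + 179 @ $7.05 = $2,895.45
Ending inventory: 124 @ $7.05 + 146 @ $7.20 + 160 @ $8.55 + 235 @ $10.40 + 156 @ $12.50 + 158 @ $15.35 = $10,112.70

Ending inventory = $10,112.70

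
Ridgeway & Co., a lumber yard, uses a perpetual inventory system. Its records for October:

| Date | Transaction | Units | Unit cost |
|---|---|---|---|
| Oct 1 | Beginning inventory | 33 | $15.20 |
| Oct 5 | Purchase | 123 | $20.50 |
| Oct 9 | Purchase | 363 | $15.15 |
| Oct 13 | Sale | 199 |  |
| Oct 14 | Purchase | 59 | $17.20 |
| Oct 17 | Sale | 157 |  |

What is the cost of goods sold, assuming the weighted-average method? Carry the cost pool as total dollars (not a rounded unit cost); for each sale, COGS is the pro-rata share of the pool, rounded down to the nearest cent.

COGS = $5,864.94

After Oct 1: 33 on hand, pool $501.60 (≈ $15.2000 each)
After Oct 5: 156 on hand, pool $3,023.10 (≈ $19.3788 each)
After Oct 9: 519 on hand, pool $8,522.55 (≈ $16.4211 each)
Oct 13, sell 199: 199/519 × $8,522.55 → $3,267.79
After Oct 14: 379 on hand, pool $6,269.56 (≈ $16.5424 each)
Oct 17, sell 157: 157/379 × $6,269.56 → $2,597.15
Total COGS = $3,267.79 + $2,597.15 = $5,864.94
Ending inventory (cost pool remaining) = $3,672.41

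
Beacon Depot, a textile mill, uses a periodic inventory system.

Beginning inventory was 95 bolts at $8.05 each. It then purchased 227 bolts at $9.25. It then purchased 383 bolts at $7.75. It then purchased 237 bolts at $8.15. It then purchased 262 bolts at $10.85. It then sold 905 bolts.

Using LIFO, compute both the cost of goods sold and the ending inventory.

Sale 1 (905) [LIFO — newest first]: 262 @ $10.85 + 237 @ $8.15 + 383 @ $7.75 + 23 @ $9.25 = $7,955.25
Ending inventory: 95 @ $8.05 + 204 @ $9.25 = $2,651.75
Check: goods available $10,607.00 = COGS $7,955.25 + ending $2,651.75

COGS = $7,955.25; ending inventory = $2,651.75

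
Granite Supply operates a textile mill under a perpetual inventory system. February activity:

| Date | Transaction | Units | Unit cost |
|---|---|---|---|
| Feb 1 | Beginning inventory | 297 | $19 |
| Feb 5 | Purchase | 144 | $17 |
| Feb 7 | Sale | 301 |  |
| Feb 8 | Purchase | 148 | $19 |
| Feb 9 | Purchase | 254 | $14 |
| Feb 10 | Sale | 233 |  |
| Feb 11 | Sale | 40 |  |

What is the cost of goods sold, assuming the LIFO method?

Feb 7, 301 sold [LIFO — newest first]: 144 @ $17 + 157 @ $19 = $5,431
Feb 10, 233 sold [LIFO — newest first]: 233 @ $14 = $3,262
Feb 11, 40 sold [LIFO — newest first]: 21 @ $14 + 19 @ $19 = $655
Total COGS = $5,431 + $3,262 + $655 = $9,348
Ending inventory: 140 @ $19 + 129 @ $19 = $5,111
Check: goods available $14,459 = COGS $9,348 + ending $5,111

COGS = $9,348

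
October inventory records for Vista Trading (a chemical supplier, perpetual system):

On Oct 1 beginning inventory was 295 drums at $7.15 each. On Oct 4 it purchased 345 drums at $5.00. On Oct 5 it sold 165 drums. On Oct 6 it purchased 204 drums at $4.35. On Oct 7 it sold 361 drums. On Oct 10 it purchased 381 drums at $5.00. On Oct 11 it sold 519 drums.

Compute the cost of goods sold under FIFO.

Oct 5, 165 sold [FIFO — oldest first]: 165 @ $7.15 = $1,179.75
Oct 7, 361 sold [FIFO — oldest first]: 130 @ $7.15 + 231 @ $5.00 = $2,084.50
Oct 11, 519 sold [FIFO — oldest first]: 114 @ $5.00 + 204 @ $4.35 + 201 @ $5.00 = $2,462.40
Total COGS = $1,179.75 + $2,084.50 + $2,462.40 = $5,726.65
Ending inventory: 180 @ $5.00 = $900.00
Check: goods available $6,626.65 = COGS $5,726.65 + ending $900.00

COGS = $5,726.65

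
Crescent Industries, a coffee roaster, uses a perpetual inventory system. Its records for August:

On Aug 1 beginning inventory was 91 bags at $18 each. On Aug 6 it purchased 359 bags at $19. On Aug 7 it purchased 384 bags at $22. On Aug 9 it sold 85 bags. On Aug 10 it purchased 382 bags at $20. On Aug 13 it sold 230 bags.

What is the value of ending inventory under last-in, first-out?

Ending inventory = $18,077

Aug 9, 85 sold [LIFO — newest first]: 85 @ $22 = $1,870
Aug 13, 230 sold [LIFO — newest first]: 230 @ $20 = $4,600
Total COGS = $1,870 + $4,600 = $6,470
Ending inventory: 91 @ $18 + 359 @ $19 + 299 @ $22 + 152 @ $20 = $18,077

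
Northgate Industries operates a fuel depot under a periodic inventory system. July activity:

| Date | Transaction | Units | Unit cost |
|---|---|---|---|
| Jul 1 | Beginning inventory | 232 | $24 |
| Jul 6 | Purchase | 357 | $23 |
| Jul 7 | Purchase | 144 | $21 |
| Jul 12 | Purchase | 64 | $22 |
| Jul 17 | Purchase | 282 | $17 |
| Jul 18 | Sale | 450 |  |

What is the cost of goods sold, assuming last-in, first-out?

COGS = $8,386

Jul 18, 450 sold [LIFO — newest first]: 282 @ $17 + 64 @ $22 + 104 @ $21 = $8,386
Ending inventory: 232 @ $24 + 357 @ $23 + 40 @ $21 = $14,619
Check: goods available $23,005 = COGS $8,386 + ending $14,619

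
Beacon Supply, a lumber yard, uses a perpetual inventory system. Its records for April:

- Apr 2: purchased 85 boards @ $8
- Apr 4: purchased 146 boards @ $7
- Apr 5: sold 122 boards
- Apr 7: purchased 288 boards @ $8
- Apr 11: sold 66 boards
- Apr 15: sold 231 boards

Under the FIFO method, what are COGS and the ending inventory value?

Apr 5, 122 sold [FIFO — oldest first]: 85 @ $8 + 37 @ $7 = $939
Apr 11, 66 sold [FIFO — oldest first]: 66 @ $7 = $462
Apr 15, 231 sold [FIFO — oldest first]: 43 @ $7 + 188 @ $8 = $1,805
Total COGS = $939 + $462 + $1,805 = $3,206
Ending inventory: 100 @ $8 = $800

COGS = $3,206; ending inventory = $800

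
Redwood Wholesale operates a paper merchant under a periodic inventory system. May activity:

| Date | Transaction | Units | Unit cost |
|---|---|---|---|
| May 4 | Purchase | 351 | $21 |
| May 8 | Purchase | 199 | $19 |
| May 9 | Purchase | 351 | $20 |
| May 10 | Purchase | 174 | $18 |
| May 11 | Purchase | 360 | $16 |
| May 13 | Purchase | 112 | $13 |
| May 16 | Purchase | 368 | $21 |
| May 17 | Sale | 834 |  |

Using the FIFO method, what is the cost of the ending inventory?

Ending inventory = $19,416

May 17, 834 sold [FIFO — oldest first]: 351 @ $21 + 199 @ $19 + 284 @ $20 = $16,832
Ending inventory: 67 @ $20 + 174 @ $18 + 360 @ $16 + 112 @ $13 + 368 @ $21 = $19,416
Check: goods available $36,248 = COGS $16,832 + ending $19,416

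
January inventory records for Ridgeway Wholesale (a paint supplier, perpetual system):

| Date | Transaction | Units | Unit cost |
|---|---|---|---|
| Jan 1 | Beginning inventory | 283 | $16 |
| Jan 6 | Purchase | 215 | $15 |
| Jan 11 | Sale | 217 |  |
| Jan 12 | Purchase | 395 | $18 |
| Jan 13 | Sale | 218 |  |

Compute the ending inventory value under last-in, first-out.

Jan 11, 217 sold [LIFO — newest first]: 215 @ $15 + 2 @ $16 = $3,257
Jan 13, 218 sold [LIFO — newest first]: 218 @ $18 = $3,924
Total COGS = $3,257 + $3,924 = $7,181
Ending inventory: 281 @ $16 + 177 @ $18 = $7,682

Ending inventory = $7,682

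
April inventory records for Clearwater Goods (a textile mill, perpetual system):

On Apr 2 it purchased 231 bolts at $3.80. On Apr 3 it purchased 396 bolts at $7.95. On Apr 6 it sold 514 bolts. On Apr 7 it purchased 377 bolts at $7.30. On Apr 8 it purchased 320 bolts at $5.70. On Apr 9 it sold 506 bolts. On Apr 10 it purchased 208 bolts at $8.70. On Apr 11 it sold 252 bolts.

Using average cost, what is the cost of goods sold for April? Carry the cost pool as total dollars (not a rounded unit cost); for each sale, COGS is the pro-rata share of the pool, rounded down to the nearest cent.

COGS = $8,482.33

After Apr 2: 231 on hand, pool $877.80 (≈ $3.8000 each)
After Apr 3: 627 on hand, pool $4,026.00 (≈ $6.4211 each)
Apr 6, sell 514: 514/627 × $4,026.00 → $3,300.42
After Apr 7: 490 on hand, pool $3,477.68 (≈ $7.0973 each)
After Apr 8: 810 on hand, pool $5,301.68 (≈ $6.5453 each)
Apr 9, sell 506: 506/810 × $5,301.68 → $3,311.91
After Apr 10: 512 on hand, pool $3,799.37 (≈ $7.4206 each)
Apr 11, sell 252: 252/512 × $3,799.37 → $1,870.00
Total COGS = $3,300.42 + $3,311.91 + $1,870.00 = $8,482.33
Ending inventory (cost pool remaining) = $1,929.37
Check: goods available $10,411.70 = COGS $8,482.33 + ending $1,929.37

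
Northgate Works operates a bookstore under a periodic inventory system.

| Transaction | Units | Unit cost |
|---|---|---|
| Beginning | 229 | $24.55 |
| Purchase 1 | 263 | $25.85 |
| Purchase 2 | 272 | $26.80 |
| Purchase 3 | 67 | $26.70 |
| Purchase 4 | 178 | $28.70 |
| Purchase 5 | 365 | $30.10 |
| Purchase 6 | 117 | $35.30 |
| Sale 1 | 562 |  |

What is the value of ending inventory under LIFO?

Ending inventory = $24,311.60

Sale 1 (562) [LIFO — newest first]: 117 @ $35.30 + 365 @ $30.10 + 80 @ $28.70 = $17,412.60
Ending inventory: 229 @ $24.55 + 263 @ $25.85 + 272 @ $26.80 + 67 @ $26.70 + 98 @ $28.70 = $24,311.60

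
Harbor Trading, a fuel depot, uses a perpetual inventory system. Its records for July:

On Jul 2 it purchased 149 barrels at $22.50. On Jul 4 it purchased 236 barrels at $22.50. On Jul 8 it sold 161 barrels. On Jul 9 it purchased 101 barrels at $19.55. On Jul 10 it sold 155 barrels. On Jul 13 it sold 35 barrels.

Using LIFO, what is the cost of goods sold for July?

COGS = $7,599.55

Jul 8, 161 sold [LIFO — newest first]: 161 @ $22.50 = $3,622.50
Jul 10, 155 sold [LIFO — newest first]: 101 @ $19.55 + 54 @ $22.50 = $3,189.55
Jul 13, 35 sold [LIFO — newest first]: 21 @ $22.50 + 14 @ $22.50 = $787.50
Total COGS = $3,622.50 + $3,189.55 + $787.50 = $7,599.55
Ending inventory: 135 @ $22.50 = $3,037.50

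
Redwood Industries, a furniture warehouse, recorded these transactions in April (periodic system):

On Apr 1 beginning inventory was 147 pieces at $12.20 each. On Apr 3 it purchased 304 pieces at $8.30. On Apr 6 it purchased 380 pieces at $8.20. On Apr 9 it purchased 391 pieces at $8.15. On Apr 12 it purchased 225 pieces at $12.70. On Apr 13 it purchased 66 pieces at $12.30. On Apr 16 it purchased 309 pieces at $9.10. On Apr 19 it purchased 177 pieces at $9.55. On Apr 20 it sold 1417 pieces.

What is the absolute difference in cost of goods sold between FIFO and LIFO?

$304.25

FIFO COGS: 147 @ $12.20 + 304 @ $8.30 + 380 @ $8.20 + 391 @ $8.15 + 195 @ $12.70 = $13,095.75
LIFO COGS: 177 @ $9.55 + 309 @ $9.10 + 66 @ $12.30 + 225 @ $12.70 + 391 @ $8.15 + 249 @ $8.20 = $13,400.00
Difference = |$13,095.75 − $13,400.00| = $304.25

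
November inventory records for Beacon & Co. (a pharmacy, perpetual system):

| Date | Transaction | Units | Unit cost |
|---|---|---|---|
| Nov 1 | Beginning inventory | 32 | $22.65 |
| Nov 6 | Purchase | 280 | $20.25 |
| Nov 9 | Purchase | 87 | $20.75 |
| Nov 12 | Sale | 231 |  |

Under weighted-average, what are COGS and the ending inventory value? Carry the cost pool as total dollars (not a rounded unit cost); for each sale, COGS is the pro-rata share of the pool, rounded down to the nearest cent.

After Nov 1: 32 on hand, pool $724.80 (≈ $22.6500 each)
After Nov 6: 312 on hand, pool $6,394.80 (≈ $20.4962 each)
After Nov 9: 399 on hand, pool $8,200.05 (≈ $20.5515 each)
Nov 12, sell 231: 231/399 × $8,200.05 → $4,747.39
Ending inventory (cost pool remaining) = $3,452.66
Check: goods available $8,200.05 = COGS $4,747.39 + ending $3,452.66

COGS = $4,747.39; ending inventory = $3,452.66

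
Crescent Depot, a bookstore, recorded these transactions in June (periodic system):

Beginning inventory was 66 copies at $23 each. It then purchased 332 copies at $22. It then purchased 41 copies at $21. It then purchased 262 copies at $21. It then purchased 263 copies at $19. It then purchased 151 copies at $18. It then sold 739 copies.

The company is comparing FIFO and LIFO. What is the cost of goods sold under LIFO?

FIFO COGS: 66 @ $23 + 332 @ $22 + 41 @ $21 + 262 @ $21 + 38 @ $19 = $15,907
LIFO COGS: 151 @ $18 + 263 @ $19 + 262 @ $21 + 41 @ $21 + 22 @ $22 = $14,562

COGS = $14,562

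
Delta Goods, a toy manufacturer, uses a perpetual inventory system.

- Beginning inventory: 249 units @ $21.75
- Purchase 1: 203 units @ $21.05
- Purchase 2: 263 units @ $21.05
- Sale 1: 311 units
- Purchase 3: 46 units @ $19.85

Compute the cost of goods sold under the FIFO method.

COGS = $6,720.85

Sale 1 (311) [FIFO — oldest first]: 249 @ $21.75 + 62 @ $21.05 = $6,720.85
Ending inventory: 141 @ $21.05 + 263 @ $21.05 + 46 @ $19.85 = $9,417.30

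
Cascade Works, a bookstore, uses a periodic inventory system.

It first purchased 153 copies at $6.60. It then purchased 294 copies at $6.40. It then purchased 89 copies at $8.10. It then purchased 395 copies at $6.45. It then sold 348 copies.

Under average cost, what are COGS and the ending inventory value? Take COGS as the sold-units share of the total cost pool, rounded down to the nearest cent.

Sale 1, sell 348: 348/931 × $6,160.05 → $2,302.57
Ending inventory (cost pool remaining) = $3,857.48

COGS = $2,302.57; ending inventory = $3,857.48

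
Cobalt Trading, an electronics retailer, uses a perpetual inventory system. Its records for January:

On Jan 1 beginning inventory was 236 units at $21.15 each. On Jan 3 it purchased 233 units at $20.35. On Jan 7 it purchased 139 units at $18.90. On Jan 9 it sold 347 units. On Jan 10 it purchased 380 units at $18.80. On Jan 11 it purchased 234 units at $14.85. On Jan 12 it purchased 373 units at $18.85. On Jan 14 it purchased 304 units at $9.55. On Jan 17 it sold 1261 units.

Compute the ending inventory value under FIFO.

Ending inventory = $2,779.05

Jan 9, 347 sold [FIFO — oldest first]: 236 @ $21.15 + 111 @ $20.35 = $7,250.25
Jan 17, 1261 sold [FIFO — oldest first]: 122 @ $20.35 + 139 @ $18.90 + 380 @ $18.80 + 234 @ $14.85 + 373 @ $18.85 + 13 @ $9.55 = $22,883.90
Total COGS = $7,250.25 + $22,883.90 = $30,134.15
Ending inventory: 291 @ $9.55 = $2,779.05
Check: goods available $32,913.20 = COGS $30,134.15 + ending $2,779.05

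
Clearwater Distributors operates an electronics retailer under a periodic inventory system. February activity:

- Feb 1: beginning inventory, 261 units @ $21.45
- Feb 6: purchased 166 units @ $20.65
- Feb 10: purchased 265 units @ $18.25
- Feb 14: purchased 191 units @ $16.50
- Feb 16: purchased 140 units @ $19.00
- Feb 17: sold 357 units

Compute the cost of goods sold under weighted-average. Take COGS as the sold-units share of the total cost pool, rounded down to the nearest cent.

COGS = $6,865.74

Feb 17, sell 357: 357/1023 × $19,674.10 → $6,865.74
Ending inventory (cost pool remaining) = $12,808.36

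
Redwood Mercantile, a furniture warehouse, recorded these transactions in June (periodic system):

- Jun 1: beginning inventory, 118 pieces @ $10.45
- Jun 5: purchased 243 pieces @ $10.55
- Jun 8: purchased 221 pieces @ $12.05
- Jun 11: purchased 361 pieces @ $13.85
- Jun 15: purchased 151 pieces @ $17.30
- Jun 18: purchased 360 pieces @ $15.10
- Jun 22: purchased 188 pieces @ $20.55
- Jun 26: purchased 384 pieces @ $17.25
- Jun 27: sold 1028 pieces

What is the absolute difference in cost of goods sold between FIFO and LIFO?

FIFO COGS: 118 @ $10.45 + 243 @ $10.55 + 221 @ $12.05 + 361 @ $13.85 + 85 @ $17.30 = $12,930.15
LIFO COGS: 384 @ $17.25 + 188 @ $20.55 + 360 @ $15.10 + 96 @ $17.30 = $17,584.20
Difference = |$12,930.15 − $17,584.20| = $4,654.05

$4,654.05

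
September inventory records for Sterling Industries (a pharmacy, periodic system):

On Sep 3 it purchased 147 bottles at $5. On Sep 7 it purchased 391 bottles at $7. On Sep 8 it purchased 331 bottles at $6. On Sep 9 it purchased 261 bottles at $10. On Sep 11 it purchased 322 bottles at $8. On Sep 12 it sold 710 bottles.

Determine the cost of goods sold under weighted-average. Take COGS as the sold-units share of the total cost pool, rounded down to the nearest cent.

Sep 12, sell 710: 710/1452 × $10,644.00 → $5,204.71
Ending inventory (cost pool remaining) = $5,439.29
Check: goods available $10,644.00 = COGS $5,204.71 + ending $5,439.29

COGS = $5,204.71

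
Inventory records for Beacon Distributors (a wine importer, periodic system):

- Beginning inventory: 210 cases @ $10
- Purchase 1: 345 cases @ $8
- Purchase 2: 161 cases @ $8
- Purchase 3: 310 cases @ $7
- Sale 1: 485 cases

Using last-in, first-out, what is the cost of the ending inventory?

Sale 1 (485) [LIFO — newest first]: 310 @ $7 + 161 @ $8 + 14 @ $8 = $3,570
Ending inventory: 210 @ $10 + 331 @ $8 = $4,748

Ending inventory = $4,748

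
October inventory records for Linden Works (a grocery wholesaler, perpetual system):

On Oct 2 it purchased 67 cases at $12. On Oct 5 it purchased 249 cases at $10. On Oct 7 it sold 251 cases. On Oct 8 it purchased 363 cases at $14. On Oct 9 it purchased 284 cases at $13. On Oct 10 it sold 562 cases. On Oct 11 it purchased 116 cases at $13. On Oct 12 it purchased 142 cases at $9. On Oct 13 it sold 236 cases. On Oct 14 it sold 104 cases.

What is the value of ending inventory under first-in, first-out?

Ending inventory = $612

Oct 7, 251 sold [FIFO — oldest first]: 67 @ $12 + 184 @ $10 = $2,644
Oct 10, 562 sold [FIFO — oldest first]: 65 @ $10 + 363 @ $14 + 134 @ $13 = $7,474
Oct 13, 236 sold [FIFO — oldest first]: 150 @ $13 + 86 @ $13 = $3,068
Oct 14, 104 sold [FIFO — oldest first]: 30 @ $13 + 74 @ $9 = $1,056
Total COGS = $2,644 + $7,474 + $3,068 + $1,056 = $14,242
Ending inventory: 68 @ $9 = $612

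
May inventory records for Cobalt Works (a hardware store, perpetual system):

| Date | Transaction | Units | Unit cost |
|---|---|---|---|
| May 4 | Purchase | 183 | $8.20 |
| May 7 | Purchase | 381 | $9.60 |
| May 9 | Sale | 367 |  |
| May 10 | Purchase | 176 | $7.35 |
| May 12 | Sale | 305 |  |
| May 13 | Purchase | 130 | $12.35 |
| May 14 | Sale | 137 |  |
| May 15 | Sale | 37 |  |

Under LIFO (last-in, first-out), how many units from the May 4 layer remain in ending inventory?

24

May 9, 367 sold [LIFO — newest first]: 367 @ $9.60 = $3,523.20
May 12, 305 sold [LIFO — newest first]: 176 @ $7.35 + 14 @ $9.60 + 115 @ $8.20 = $2,371.00
May 14, 137 sold [LIFO — newest first]: 130 @ $12.35 + 7 @ $8.20 = $1,662.90
May 15, 37 sold [LIFO — newest first]: 37 @ $8.20 = $303.40
Total COGS = $3,523.20 + $2,371.00 + $1,662.90 + $303.40 = $7,860.50
Ending inventory: 24 @ $8.20 = $196.80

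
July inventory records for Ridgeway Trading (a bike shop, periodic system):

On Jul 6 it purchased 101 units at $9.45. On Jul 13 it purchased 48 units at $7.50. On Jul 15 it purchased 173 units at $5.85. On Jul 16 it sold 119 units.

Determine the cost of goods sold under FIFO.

COGS = $1,089.45

Jul 16, 119 sold [FIFO — oldest first]: 101 @ $9.45 + 18 @ $7.50 = $1,089.45
Ending inventory: 30 @ $7.50 + 173 @ $5.85 = $1,237.05
Check: goods available $2,326.50 = COGS $1,089.45 + ending $1,237.05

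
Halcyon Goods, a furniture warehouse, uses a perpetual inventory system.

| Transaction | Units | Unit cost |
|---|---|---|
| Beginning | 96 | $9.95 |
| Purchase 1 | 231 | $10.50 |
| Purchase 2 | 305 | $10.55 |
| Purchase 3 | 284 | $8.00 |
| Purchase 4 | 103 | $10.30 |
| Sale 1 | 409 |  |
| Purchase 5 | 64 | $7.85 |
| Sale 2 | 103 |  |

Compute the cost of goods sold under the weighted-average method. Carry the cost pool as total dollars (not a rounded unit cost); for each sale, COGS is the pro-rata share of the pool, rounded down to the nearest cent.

After Beginning: 96 on hand, pool $955.20 (≈ $9.9500 each)
After Purchase 1: 327 on hand, pool $3,380.70 (≈ $10.3385 each)
After Purchase 2: 632 on hand, pool $6,598.45 (≈ $10.4406 each)
After Purchase 3: 916 on hand, pool $8,870.45 (≈ $9.6839 each)
After Purchase 4: 1019 on hand, pool $9,931.35 (≈ $9.7462 each)
Sale 1, sell 409: 409/1019 × $9,931.35 → $3,986.18
After Purchase 5: 674 on hand, pool $6,447.57 (≈ $9.5661 each)
Sale 2, sell 103: 103/674 × $6,447.57 → $985.31
Total COGS = $3,986.18 + $985.31 = $4,971.49
Ending inventory (cost pool remaining) = $5,462.26

COGS = $4,971.49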